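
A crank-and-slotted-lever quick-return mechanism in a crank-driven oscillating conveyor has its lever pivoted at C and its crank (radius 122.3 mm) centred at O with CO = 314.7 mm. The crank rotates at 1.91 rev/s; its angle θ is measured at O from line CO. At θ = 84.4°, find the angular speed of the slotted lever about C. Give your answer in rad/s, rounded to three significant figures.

1.85

ω = 12 rad/s (from 1.91 rev/s).
Crank pin A relative to C: A = (d + r cosθ, r sinθ); lever angle φ = atan2(r sinθ, d + r cosθ).
Differentiating tanφ: φ̇ = rω(d cosθ + r)/(d² + r² + 2dr cosθ).
d² + r² + 2dr cosθ = |CA|² = 0.121505 m²;  d cosθ + r = +0.15301 m.
|ω_lever| = |0.1223·12·+0.15301| / 0.121505 = 1.8483 rad/s.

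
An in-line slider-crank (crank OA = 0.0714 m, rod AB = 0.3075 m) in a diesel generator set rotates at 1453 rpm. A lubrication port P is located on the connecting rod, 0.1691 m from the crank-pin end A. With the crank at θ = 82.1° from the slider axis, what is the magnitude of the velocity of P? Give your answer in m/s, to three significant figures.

11.0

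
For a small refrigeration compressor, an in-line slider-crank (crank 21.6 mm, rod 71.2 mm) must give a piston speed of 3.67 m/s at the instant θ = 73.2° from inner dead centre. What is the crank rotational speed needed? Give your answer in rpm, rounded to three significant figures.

For an in-line slider-crank, |v_piston| = rω|sinθ|·[1 + r cosθ/√(L² − r² sin²θ)].
With r = 0.0216 m, L = 0.0712 m, θ = 73.2°: the bracketed kinematic factor |dx/dθ| = 0.022573 m.
ω = v/|dx/dθ| = 3.67/0.022573 = 162.58 rad/s.
N = 60ω/(2π) = 1552.6 rpm.

1550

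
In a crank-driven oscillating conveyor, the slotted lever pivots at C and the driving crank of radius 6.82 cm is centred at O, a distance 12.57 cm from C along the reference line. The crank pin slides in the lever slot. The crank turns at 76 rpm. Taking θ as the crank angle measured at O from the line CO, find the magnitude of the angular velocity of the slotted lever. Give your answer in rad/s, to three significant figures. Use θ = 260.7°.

ω = 7.959 rad/s (from 76 rpm).
Crank pin A relative to C: A = (d + r cosθ, r sinθ); lever angle φ = atan2(r sinθ, d + r cosθ).
Differentiating tanφ: φ̇ = rω(d cosθ + r)/(d² + r² + 2dr cosθ).
d² + r² + 2dr cosθ = |CA|² = 0.017681 m²;  d cosθ + r = +0.047886 m.
|ω_lever| = |0.0682·7.959·+0.047886| / 0.017681 = 1.4701 rad/s.

1.47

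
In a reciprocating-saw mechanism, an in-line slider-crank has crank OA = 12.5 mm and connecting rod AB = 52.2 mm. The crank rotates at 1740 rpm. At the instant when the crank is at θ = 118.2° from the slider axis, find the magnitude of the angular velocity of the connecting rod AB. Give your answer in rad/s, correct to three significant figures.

21.1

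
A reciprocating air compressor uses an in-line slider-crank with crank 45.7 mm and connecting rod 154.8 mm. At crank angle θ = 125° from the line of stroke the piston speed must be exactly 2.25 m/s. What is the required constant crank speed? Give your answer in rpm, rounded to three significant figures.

695

For an in-line slider-crank, |v_piston| = rω|sinθ|·[1 + r cosθ/√(L² − r² sin²θ)].
With r = 0.0457 m, L = 0.1548 m, θ = 125°: the bracketed kinematic factor |dx/dθ| = 0.030902 m.
ω = v/|dx/dθ| = 2.25/0.030902 = 72.81 rad/s.
N = 60ω/(2π) = 695.28 rpm.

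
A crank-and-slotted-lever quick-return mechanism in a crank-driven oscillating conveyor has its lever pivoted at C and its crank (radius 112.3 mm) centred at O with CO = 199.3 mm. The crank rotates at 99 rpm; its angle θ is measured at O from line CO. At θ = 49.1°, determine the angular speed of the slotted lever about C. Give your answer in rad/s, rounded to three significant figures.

ω = 10.37 rad/s (from 99 rpm).
Crank pin A relative to C: A = (d + r cosθ, r sinθ); lever angle φ = atan2(r sinθ, d + r cosθ).
Differentiating tanφ: φ̇ = rω(d cosθ + r)/(d² + r² + 2dr cosθ).
d² + r² + 2dr cosθ = |CA|² = 0.0816398 m²;  d cosθ + r = +0.24279 m.
|ω_lever| = |0.1123·10.37·+0.24279| / 0.0816398 = 3.4624 rad/s.

3.46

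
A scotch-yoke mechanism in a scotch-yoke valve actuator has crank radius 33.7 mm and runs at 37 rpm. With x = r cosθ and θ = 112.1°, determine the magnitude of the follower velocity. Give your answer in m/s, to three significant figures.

0.121

ω = 3.875 rad/s (from 37 rpm).
x = r cosθ ⇒ ẋ = −rω sinθ.
|v| = rω|sinθ| = 0.0337·3.875·|sin 112.1°| = 0.12098 m/s.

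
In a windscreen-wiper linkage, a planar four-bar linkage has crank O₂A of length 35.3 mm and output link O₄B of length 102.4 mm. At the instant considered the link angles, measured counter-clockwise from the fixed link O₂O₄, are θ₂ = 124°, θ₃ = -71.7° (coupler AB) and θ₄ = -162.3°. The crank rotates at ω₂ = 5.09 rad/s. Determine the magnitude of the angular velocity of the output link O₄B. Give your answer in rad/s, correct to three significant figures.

ω₂ = 5.09 rad/s
Differentiating the loop-closure r₂e^{iθ₂}+r₃e^{iθ₃}=r₁+r₄e^{iθ₄} gives r₂ω₂e^{iθ₂}+r₃ω₃e^{iθ₃}=r₄ω₄e^{iθ₄}.
Eliminating the other unknown: ω₄ = r₂ω₂ sin(θ₂−θ₃) / [r₄ sin(θ₄−θ₃)].
Numerator sine = -0.27060; denominator sine = -0.99995.
Result = 0.0353·5.09·(-0.27060) / (0.1024·(-0.99995)) = +0.47484 rad/s; magnitude 0.47484 rad/s.

0.475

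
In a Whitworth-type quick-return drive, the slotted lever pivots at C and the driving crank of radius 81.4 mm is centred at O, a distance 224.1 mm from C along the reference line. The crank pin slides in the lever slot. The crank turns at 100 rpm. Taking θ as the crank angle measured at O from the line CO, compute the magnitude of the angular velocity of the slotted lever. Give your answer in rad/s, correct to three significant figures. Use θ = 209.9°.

3.82

ω = 10.47 rad/s (from 100 rpm).
Crank pin A relative to C: A = (d + r cosθ, r sinθ); lever angle φ = atan2(r sinθ, d + r cosθ).
Differentiating tanφ: φ̇ = rω(d cosθ + r)/(d² + r² + 2dr cosθ).
d² + r² + 2dr cosθ = |CA|² = 0.0252194 m²;  d cosθ + r = -0.11287 m.
|ω_lever| = |0.0814·10.47·-0.11287| / 0.0252194 = 3.8151 rad/s.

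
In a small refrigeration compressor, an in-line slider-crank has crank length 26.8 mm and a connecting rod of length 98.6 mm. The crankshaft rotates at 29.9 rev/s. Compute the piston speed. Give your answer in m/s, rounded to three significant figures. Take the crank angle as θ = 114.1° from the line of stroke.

ω = 2π·29.9 = 187.9 rad/s
For an in-line slider-crank, x = r cosθ + √(L² − r² sin²θ), so v = −rω sinθ·[1 + r cosθ/√(L² − r² sin²θ)].
With r = 0.0268 m, L = 0.0986 m, θ = 114.1°: √(L² − r² sin²θ) = 0.095517 m.
v = −0.0268·187.9·0.91283·[1 + 0.0268·-0.40833/0.095517] = -4.0694 m/s.
|v| = 4.0694 m/s.

4.07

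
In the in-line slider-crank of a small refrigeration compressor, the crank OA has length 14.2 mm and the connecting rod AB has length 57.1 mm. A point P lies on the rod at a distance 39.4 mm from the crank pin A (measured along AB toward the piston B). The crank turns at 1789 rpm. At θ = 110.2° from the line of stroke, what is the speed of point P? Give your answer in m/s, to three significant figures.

ω = 187.3 rad/s.  Crank-pin speed |V_A| = rω = 2.6603 m/s, perpendicular to OA.
Rod angle: sinφ = −(r/L) sinθ ⇒ φ = -13.497°; ω_rod = −rω cosθ/√(L²−r²sin²θ) = +16.544 rad/s.
V_P = V_A + ω_rod × AP, with AP = 0.0394 m along the rod.
Components: V_Px = −rω sinθ − a·ω_rod·sinφ = -2.3445 m/s;  V_Py = rω cosθ + a·ω_rod·cosφ = -0.28475 m/s.
|V_P| = √(V_Px² + V_Py²) = 2.3617 m/s.

2.36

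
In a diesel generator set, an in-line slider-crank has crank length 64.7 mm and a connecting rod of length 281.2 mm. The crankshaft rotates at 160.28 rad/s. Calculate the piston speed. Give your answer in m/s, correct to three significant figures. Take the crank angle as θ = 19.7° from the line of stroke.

4.26

ω = 160.3 rad/s
For an in-line slider-crank, x = r cosθ + √(L² − r² sin²θ), so v = −rω sinθ·[1 + r cosθ/√(L² − r² sin²θ)].
With r = 0.0647 m, L = 0.2812 m, θ = 19.7°: √(L² − r² sin²θ) = 0.28035 m.
v = −0.0647·160.3·0.33710·[1 + 0.0647·0.94147/0.28035] = -4.2552 m/s.
|v| = 4.2552 m/s.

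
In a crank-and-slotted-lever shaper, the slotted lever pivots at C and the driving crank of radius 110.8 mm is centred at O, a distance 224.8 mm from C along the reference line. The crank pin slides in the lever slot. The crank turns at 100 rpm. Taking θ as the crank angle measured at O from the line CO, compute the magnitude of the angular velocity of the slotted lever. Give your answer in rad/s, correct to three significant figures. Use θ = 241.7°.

ω = 10.47 rad/s (from 100 rpm).
Crank pin A relative to C: A = (d + r cosθ, r sinθ); lever angle φ = atan2(r sinθ, d + r cosθ).
Differentiating tanφ: φ̇ = rω(d cosθ + r)/(d² + r² + 2dr cosθ).
d² + r² + 2dr cosθ = |CA|² = 0.0391947 m²;  d cosθ + r = +0.004225 m.
|ω_lever| = |0.1108·10.47·+0.004225| / 0.0391947 = 0.12507 rad/s.

0.125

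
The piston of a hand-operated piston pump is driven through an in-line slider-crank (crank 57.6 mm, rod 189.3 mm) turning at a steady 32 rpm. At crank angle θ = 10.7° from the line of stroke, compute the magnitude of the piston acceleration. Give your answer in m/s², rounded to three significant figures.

0.820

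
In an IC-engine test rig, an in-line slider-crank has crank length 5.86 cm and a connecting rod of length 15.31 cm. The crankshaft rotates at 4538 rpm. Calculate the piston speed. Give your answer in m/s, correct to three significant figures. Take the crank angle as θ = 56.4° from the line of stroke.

28.4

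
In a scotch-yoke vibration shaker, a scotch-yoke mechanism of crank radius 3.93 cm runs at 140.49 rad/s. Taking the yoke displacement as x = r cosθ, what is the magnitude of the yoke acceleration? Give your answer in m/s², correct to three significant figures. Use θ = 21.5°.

722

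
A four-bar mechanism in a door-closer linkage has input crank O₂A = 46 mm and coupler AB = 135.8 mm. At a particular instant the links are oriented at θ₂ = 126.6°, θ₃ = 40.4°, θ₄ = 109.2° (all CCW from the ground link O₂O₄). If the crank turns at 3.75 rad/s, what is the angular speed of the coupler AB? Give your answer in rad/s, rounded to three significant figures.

0.407

ω₂ = 3.75 rad/s
Differentiating the loop-closure r₂e^{iθ₂}+r₃e^{iθ₃}=r₁+r₄e^{iθ₄} gives r₂ω₂e^{iθ₂}+r₃ω₃e^{iθ₃}=r₄ω₄e^{iθ₄}.
Eliminating the other unknown: ω₃ = r₂ω₂ sin(θ₄−θ₂) / [r₃ sin(θ₃−θ₄)].
Numerator sine = -0.29904; denominator sine = -0.93232.
Result = 0.046·3.75·(-0.29904) / (0.1358·(-0.93232)) = +0.40743 rad/s; magnitude 0.40743 rad/s.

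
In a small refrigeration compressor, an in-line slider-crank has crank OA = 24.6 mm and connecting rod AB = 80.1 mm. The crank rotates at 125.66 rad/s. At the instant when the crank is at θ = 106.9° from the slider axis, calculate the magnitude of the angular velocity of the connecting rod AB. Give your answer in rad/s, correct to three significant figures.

11.7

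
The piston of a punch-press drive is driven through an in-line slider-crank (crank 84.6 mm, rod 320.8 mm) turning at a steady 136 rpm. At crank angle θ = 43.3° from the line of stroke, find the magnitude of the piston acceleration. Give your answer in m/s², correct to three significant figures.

ω = 2π·136/60 = 14.24 rad/s
x(θ) = r cosθ + √(L² − r² sin²θ); with ω constant, a = ω²·d²x/dθ².
d²x/dθ² = −r cosθ − r²(cos2θ)/√u − r⁴ sin²2θ/(4u^{3/2}),  u = L² − r² sin²θ = 0.0995463 m².
Substituting r = 0.0846 m, L = 0.3208 m, θ = 43.3°: d²x/dθ² = -0.063321 m.
a = ω²·d²x/dθ² = (14.24)²·(-0.063321) = -12.844 m/s²;  |a| = 12.844 m/s².

12.8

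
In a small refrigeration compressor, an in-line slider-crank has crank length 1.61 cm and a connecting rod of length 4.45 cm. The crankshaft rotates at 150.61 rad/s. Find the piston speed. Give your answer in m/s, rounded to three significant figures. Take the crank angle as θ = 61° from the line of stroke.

2.51

ω = 150.6 rad/s
For an in-line slider-crank, x = r cosθ + √(L² − r² sin²θ), so v = −rω sinθ·[1 + r cosθ/√(L² − r² sin²θ)].
With r = 0.0161 m, L = 0.0445 m, θ = 61°: √(L² − r² sin²θ) = 0.042213 m.
v = −0.0161·150.6·0.87462·[1 + 0.0161·0.48481/0.042213] = -2.5129 m/s.
|v| = 2.5129 m/s.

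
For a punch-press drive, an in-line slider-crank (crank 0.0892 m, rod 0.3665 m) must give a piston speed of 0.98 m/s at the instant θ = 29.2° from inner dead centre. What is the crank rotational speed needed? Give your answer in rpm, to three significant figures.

For an in-line slider-crank, |v_piston| = rω|sinθ|·[1 + r cosθ/√(L² − r² sin²θ)].
With r = 0.0892 m, L = 0.3665 m, θ = 29.2°: the bracketed kinematic factor |dx/dθ| = 0.052828 m.
ω = v/|dx/dθ| = 0.98/0.052828 = 18.551 rad/s.
N = 60ω/(2π) = 177.15 rpm.

177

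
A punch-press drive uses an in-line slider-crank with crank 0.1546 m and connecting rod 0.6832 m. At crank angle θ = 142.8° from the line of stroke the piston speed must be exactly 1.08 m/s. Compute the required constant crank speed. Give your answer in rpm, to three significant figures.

135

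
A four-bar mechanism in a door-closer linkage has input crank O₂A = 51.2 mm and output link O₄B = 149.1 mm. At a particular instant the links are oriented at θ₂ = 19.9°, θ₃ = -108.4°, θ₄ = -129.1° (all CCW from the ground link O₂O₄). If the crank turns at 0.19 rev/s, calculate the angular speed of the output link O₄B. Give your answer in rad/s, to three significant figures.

0.910

ω₂ = 1.194 rad/s (from 0.19 rev/s).
Differentiating the loop-closure r₂e^{iθ₂}+r₃e^{iθ₃}=r₁+r₄e^{iθ₄} gives r₂ω₂e^{iθ₂}+r₃ω₃e^{iθ₃}=r₄ω₄e^{iθ₄}.
Eliminating the other unknown: ω₄ = r₂ω₂ sin(θ₂−θ₃) / [r₄ sin(θ₄−θ₃)].
Numerator sine = +0.78478; denominator sine = -0.35347.
Result = 0.0512·1.194·(+0.78478) / (0.1491·(-0.35347)) = -0.91015 rad/s; magnitude 0.91015 rad/s.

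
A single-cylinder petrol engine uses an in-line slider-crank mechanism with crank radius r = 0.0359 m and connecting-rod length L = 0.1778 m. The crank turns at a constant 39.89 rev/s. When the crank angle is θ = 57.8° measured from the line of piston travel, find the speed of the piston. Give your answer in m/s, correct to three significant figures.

8.45

ω = 2π·39.9 = 250.6 rad/s
For an in-line slider-crank, x = r cosθ + √(L² − r² sin²θ), so v = −rω sinθ·[1 + r cosθ/√(L² − r² sin²θ)].
With r = 0.0359 m, L = 0.1778 m, θ = 57.8°: √(L² − r² sin²θ) = 0.17519 m.
v = −0.0359·250.6·0.84619·[1 + 0.0359·0.53288/0.17519] = -8.4454 m/s.
|v| = 8.4454 m/s.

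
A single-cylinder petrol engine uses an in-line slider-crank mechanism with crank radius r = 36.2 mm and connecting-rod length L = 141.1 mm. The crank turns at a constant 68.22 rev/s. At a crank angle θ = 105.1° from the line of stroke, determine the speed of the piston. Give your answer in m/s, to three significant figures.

13.9

ω = 2π·68.2 = 428.6 rad/s
For an in-line slider-crank, x = r cosθ + √(L² − r² sin²θ), so v = −rω sinθ·[1 + r cosθ/√(L² − r² sin²θ)].
With r = 0.0362 m, L = 0.1411 m, θ = 105.1°: √(L² − r² sin²θ) = 0.1367 m.
v = −0.0362·428.6·0.96547·[1 + 0.0362·-0.26050/0.1367] = -13.948 m/s.
|v| = 13.948 m/s.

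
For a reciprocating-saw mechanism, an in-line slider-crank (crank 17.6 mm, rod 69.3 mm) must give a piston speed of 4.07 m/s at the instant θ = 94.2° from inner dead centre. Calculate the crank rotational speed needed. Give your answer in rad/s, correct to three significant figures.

236

For an in-line slider-crank, |v_piston| = rω|sinθ|·[1 + r cosθ/√(L² − r² sin²θ)].
With r = 0.0176 m, L = 0.0693 m, θ = 94.2°: the bracketed kinematic factor |dx/dθ| = 0.017215 m.
ω = v/|dx/dθ| = 4.07/0.017215 = 236.42 rad/s.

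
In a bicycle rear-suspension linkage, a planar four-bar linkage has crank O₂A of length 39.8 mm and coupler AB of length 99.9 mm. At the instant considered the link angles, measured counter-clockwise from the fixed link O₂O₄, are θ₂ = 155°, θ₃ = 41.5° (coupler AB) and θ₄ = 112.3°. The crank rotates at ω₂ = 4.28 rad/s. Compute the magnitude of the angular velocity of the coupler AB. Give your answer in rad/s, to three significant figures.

ω₂ = 4.28 rad/s
Differentiating the loop-closure r₂e^{iθ₂}+r₃e^{iθ₃}=r₁+r₄e^{iθ₄} gives r₂ω₂e^{iθ₂}+r₃ω₃e^{iθ₃}=r₄ω₄e^{iθ₄}.
Eliminating the other unknown: ω₃ = r₂ω₂ sin(θ₄−θ₂) / [r₃ sin(θ₃−θ₄)].
Numerator sine = -0.67816; denominator sine = -0.94438.
Result = 0.0398·4.28·(-0.67816) / (0.0999·(-0.94438)) = +1.2245 rad/s; magnitude 1.2245 rad/s.

1.22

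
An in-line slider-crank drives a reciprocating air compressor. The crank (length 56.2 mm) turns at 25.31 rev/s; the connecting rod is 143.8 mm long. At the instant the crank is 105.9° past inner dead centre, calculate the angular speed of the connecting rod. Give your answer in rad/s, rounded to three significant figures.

18.4

ω = 159 rad/s (converted from 25.31 rev/s).
The rod makes angle φ with the slider axis where L sinφ = r sinθ; differentiating, L cosφ·φ̇ = r ω cosθ.
L cosφ = √(L² − r² sin²θ) = 0.13326 m.
|ω_rod| = r ω |cosθ| / √(L² − r² sin²θ) = 0.0562·159·0.27396/0.13326 = 18.374 rad/s.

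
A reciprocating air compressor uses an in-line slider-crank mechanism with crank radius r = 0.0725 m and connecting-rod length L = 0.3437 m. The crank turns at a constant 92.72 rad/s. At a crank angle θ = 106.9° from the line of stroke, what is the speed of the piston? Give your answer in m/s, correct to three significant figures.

ω = 92.72 rad/s
For an in-line slider-crank, x = r cosθ + √(L² − r² sin²θ), so v = −rω sinθ·[1 + r cosθ/√(L² − r² sin²θ)].
With r = 0.0725 m, L = 0.3437 m, θ = 106.9°: √(L² − r² sin²θ) = 0.33663 m.
v = −0.0725·92.72·0.95681·[1 + 0.0725·-0.29070/0.33663] = -6.0292 m/s.
|v| = 6.0292 m/s.

6.03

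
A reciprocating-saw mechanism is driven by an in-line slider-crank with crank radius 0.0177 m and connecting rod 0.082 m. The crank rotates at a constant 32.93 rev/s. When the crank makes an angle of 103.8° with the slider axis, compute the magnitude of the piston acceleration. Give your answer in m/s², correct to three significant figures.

329

ω = 2π·32.9 = 206.9 rad/s
x(θ) = r cosθ + √(L² − r² sin²θ); with ω constant, a = ω²·d²x/dθ².
d²x/dθ² = −r cosθ − r²(cos2θ)/√u − r⁴ sin²2θ/(4u^{3/2}),  u = L² − r² sin²θ = 0.00642854 m².
Substituting r = 0.0177 m, L = 0.082 m, θ = 103.8°: d²x/dθ² = +0.0076746 m.
a = ω²·d²x/dθ² = (206.9)²·(+0.0076746) = +328.55 m/s²;  |a| = 328.55 m/s².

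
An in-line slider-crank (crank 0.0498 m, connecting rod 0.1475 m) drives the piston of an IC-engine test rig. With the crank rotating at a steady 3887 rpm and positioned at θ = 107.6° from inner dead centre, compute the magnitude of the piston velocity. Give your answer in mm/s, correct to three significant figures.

ω = 2π·3887/60 = 407 rad/s
For an in-line slider-crank, x = r cosθ + √(L² − r² sin²θ), so v = −rω sinθ·[1 + r cosθ/√(L² − r² sin²θ)].
With r = 0.0498 m, L = 0.1475 m, θ = 107.6°: √(L² − r² sin²θ) = 0.13965 m.
v = −0.0498·407·0.95319·[1 + 0.0498·-0.30237/0.13965] = -17.239 m/s.
|v| = 17.239 m/s = 17239 mm/s.

17200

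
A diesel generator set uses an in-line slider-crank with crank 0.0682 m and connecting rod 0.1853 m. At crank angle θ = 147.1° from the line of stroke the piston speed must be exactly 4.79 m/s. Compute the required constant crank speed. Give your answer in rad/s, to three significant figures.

189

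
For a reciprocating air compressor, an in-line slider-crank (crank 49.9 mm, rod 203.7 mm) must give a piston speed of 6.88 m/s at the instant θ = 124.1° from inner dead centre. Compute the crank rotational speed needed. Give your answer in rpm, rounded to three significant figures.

For an in-line slider-crank, |v_piston| = rω|sinθ|·[1 + r cosθ/√(L² − r² sin²θ)].
With r = 0.0499 m, L = 0.2037 m, θ = 124.1°: the bracketed kinematic factor |dx/dθ| = 0.035525 m.
ω = v/|dx/dθ| = 6.88/0.035525 = 193.67 rad/s.
N = 60ω/(2π) = 1849.4 rpm.

1850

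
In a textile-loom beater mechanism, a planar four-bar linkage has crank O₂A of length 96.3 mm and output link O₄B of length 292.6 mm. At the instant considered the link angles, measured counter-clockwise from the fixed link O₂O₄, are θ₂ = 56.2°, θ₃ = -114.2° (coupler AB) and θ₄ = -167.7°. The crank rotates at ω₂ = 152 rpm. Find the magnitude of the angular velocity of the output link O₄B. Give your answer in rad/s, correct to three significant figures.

1.09

ω₂ = 15.92 rad/s (from 152 rpm).
Differentiating the loop-closure r₂e^{iθ₂}+r₃e^{iθ₃}=r₁+r₄e^{iθ₄} gives r₂ω₂e^{iθ₂}+r₃ω₃e^{iθ₃}=r₄ω₄e^{iθ₄}.
Eliminating the other unknown: ω₄ = r₂ω₂ sin(θ₂−θ₃) / [r₄ sin(θ₄−θ₃)].
Numerator sine = +0.16677; denominator sine = -0.80386.
Result = 0.0963·15.92·(+0.16677) / (0.2926·(-0.80386)) = -1.0868 rad/s; magnitude 1.0868 rad/s.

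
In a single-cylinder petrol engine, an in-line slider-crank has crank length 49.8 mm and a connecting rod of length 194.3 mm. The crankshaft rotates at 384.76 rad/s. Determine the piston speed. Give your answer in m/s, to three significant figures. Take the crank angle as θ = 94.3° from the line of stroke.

ω = 384.8 rad/s
For an in-line slider-crank, x = r cosθ + √(L² − r² sin²θ), so v = −rω sinθ·[1 + r cosθ/√(L² − r² sin²θ)].
With r = 0.0498 m, L = 0.1943 m, θ = 94.3°: √(L² − r² sin²θ) = 0.18785 m.
v = −0.0498·384.8·0.99719·[1 + 0.0498·-0.07498/0.18785] = -18.727 m/s.
|v| = 18.727 m/s.

18.7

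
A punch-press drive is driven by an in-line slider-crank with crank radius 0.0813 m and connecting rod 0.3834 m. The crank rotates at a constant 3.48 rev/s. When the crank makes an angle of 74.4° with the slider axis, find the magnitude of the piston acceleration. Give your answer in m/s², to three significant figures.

ω = 2π·3.48 = 21.87 rad/s
x(θ) = r cosθ + √(L² − r² sin²θ); with ω constant, a = ω²·d²x/dθ².
d²x/dθ² = −r cosθ − r²(cos2θ)/√u − r⁴ sin²2θ/(4u^{3/2}),  u = L² − r² sin²θ = 0.140864 m².
Substituting r = 0.0813 m, L = 0.3834 m, θ = 74.4°: d²x/dθ² = -0.0068549 m.
a = ω²·d²x/dθ² = (21.87)²·(-0.0068549) = -3.2773 m/s²;  |a| = 3.2773 m/s².

3.28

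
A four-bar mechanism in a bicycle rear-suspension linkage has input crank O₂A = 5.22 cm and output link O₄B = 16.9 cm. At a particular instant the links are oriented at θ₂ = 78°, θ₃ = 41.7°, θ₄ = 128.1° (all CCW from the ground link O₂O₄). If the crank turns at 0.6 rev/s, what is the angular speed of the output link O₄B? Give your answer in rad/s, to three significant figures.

0.691

ω₂ = 3.77 rad/s (from 0.6 rev/s).
Differentiating the loop-closure r₂e^{iθ₂}+r₃e^{iθ₃}=r₁+r₄e^{iθ₄} gives r₂ω₂e^{iθ₂}+r₃ω₃e^{iθ₃}=r₄ω₄e^{iθ₄}.
Eliminating the other unknown: ω₄ = r₂ω₂ sin(θ₂−θ₃) / [r₄ sin(θ₄−θ₃)].
Numerator sine = +0.59201; denominator sine = +0.99803.
Result = 0.0522·3.77·(+0.59201) / (0.169·(+0.99803)) = +0.69072 rad/s; magnitude 0.69072 rad/s.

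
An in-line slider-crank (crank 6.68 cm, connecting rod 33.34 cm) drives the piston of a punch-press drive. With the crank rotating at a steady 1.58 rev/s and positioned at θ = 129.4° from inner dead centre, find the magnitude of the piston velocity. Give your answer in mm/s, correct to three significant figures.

ω = 2π·1.58 = 9.927 rad/s
For an in-line slider-crank, x = r cosθ + √(L² − r² sin²θ), so v = −rω sinθ·[1 + r cosθ/√(L² − r² sin²θ)].
With r = 0.0668 m, L = 0.3334 m, θ = 129.4°: √(L² − r² sin²θ) = 0.32938 m.
v = −0.0668·9.927·0.77273·[1 + 0.0668·-0.63473/0.32938] = -0.44648 m/s.
|v| = 0.44648 m/s = 446.48 mm/s.

446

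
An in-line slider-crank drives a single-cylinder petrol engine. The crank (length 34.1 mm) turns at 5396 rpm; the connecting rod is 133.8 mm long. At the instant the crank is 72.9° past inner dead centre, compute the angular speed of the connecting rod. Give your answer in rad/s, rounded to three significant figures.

43.7

ω = 565.1 rad/s (converted from 5396 rpm).
The rod makes angle φ with the slider axis where L sinφ = r sinθ; differentiating, L cosφ·φ̇ = r ω cosθ.
L cosφ = √(L² − r² sin²θ) = 0.12977 m.
|ω_rod| = r ω |cosθ| / √(L² − r² sin²θ) = 0.0341·565.1·0.29404/0.12977 = 43.66 rad/s.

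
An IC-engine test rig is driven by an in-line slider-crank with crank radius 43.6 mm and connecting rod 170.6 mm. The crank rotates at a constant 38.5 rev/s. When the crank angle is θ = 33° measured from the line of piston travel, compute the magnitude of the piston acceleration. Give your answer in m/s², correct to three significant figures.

ω = 2π·38.5 = 241.9 rad/s
x(θ) = r cosθ + √(L² − r² sin²θ); with ω constant, a = ω²·d²x/dθ².
d²x/dθ² = −r cosθ − r²(cos2θ)/√u − r⁴ sin²2θ/(4u^{3/2}),  u = L² − r² sin²θ = 0.0285405 m².
Substituting r = 0.0436 m, L = 0.1706 m, θ = 33°: d²x/dθ² = -0.041299 m.
a = ω²·d²x/dθ² = (241.9)²·(-0.041299) = -2416.7 m/s²;  |a| = 2416.7 m/s².

2420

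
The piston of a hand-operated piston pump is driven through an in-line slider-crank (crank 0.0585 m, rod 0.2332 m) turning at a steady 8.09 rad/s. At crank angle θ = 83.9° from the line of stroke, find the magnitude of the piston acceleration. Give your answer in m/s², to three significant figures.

0.562

ω = 8.09 rad/s
x(θ) = r cosθ + √(L² − r² sin²θ); with ω constant, a = ω²·d²x/dθ².
d²x/dθ² = −r cosθ − r²(cos2θ)/√u − r⁴ sin²2θ/(4u^{3/2}),  u = L² − r² sin²θ = 0.0509986 m².
Substituting r = 0.0585 m, L = 0.2332 m, θ = 83.9°: d²x/dθ² = +0.0085841 m.
a = ω²·d²x/dθ² = (8.09)²·(+0.0085841) = +0.56182 m/s²;  |a| = 0.56182 m/s².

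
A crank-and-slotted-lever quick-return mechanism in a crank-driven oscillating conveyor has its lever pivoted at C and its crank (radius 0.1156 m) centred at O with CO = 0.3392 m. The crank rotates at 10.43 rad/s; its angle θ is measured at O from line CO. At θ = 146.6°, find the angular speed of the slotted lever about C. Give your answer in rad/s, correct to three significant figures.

3.21

ω = 10.43 rad/s
Crank pin A relative to C: A = (d + r cosθ, r sinθ); lever angle φ = atan2(r sinθ, d + r cosθ).
Differentiating tanφ: φ̇ = rω(d cosθ + r)/(d² + r² + 2dr cosθ).
d² + r² + 2dr cosθ = |CA|² = 0.0629487 m²;  d cosθ + r = -0.16758 m.
|ω_lever| = |0.1156·10.43·-0.16758| / 0.0629487 = 3.2098 rad/s.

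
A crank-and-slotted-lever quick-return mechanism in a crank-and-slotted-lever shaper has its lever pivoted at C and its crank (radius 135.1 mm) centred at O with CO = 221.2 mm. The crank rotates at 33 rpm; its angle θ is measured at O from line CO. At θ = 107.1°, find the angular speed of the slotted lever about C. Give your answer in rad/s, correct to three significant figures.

ω = 3.456 rad/s (from 33 rpm).
Crank pin A relative to C: A = (d + r cosθ, r sinθ); lever angle φ = atan2(r sinθ, d + r cosθ).
Differentiating tanφ: φ̇ = rω(d cosθ + r)/(d² + r² + 2dr cosθ).
d² + r² + 2dr cosθ = |CA|² = 0.0496072 m²;  d cosθ + r = +0.070058 m.
|ω_lever| = |0.1351·3.456·+0.070058| / 0.0496072 = 0.65935 rad/s.

0.659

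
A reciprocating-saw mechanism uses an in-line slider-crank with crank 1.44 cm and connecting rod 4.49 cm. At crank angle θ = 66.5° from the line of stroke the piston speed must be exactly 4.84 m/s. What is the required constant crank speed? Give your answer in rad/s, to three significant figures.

For an in-line slider-crank, |v_piston| = rω|sinθ|·[1 + r cosθ/√(L² − r² sin²θ)].
With r = 0.0144 m, L = 0.0449 m, θ = 66.5°: the bracketed kinematic factor |dx/dθ| = 0.014973 m.
ω = v/|dx/dθ| = 4.84/0.014973 = 323.26 rad/s.

323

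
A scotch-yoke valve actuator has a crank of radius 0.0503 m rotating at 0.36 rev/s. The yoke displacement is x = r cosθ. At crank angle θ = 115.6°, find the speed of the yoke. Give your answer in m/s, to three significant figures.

0.103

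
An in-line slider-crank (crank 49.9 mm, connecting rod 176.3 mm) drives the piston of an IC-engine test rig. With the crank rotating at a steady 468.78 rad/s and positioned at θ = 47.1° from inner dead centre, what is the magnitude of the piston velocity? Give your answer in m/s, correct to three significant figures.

ω = 468.8 rad/s
For an in-line slider-crank, x = r cosθ + √(L² − r² sin²θ), so v = −rω sinθ·[1 + r cosθ/√(L² − r² sin²θ)].
With r = 0.0499 m, L = 0.1763 m, θ = 47.1°: √(L² − r² sin²θ) = 0.17247 m.
v = −0.0499·468.8·0.73254·[1 + 0.0499·0.68072/0.17247] = -20.511 m/s.
|v| = 20.511 m/s.

20.5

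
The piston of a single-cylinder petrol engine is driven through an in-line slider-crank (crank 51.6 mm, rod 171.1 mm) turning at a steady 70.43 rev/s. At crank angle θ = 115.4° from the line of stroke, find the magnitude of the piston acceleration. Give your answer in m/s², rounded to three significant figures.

ω = 2π·70.4 = 442.5 rad/s
x(θ) = r cosθ + √(L² − r² sin²θ); with ω constant, a = ω²·d²x/dθ².
d²x/dθ² = −r cosθ − r²(cos2θ)/√u − r⁴ sin²2θ/(4u^{3/2}),  u = L² − r² sin²θ = 0.0271025 m².
Substituting r = 0.0516 m, L = 0.1711 m, θ = 115.4°: d²x/dθ² = +0.032116 m.
a = ω²·d²x/dθ² = (442.5)²·(+0.032116) = +6289.3 m/s²;  |a| = 6289.3 m/s².

6290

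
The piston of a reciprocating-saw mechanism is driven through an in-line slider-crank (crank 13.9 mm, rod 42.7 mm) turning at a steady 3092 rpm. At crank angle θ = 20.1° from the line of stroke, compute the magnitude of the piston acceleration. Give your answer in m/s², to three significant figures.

1740

ω = 2π·3092/60 = 323.8 rad/s
x(θ) = r cosθ + √(L² − r² sin²θ); with ω constant, a = ω²·d²x/dθ².
d²x/dθ² = −r cosθ − r²(cos2θ)/√u − r⁴ sin²2θ/(4u^{3/2}),  u = L² − r² sin²θ = 0.00180047 m².
Substituting r = 0.0139 m, L = 0.0427 m, θ = 20.1°: d²x/dθ² = -0.016582 m.
a = ω²·d²x/dθ² = (323.8)²·(-0.016582) = -1738.5 m/s²;  |a| = 1738.5 m/s².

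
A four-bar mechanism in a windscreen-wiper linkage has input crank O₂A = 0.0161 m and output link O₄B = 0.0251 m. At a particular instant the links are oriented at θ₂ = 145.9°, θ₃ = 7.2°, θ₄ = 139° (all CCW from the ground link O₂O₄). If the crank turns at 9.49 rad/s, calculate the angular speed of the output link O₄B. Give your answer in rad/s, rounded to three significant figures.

5.39

ω₂ = 9.49 rad/s
Differentiating the loop-closure r₂e^{iθ₂}+r₃e^{iθ₃}=r₁+r₄e^{iθ₄} gives r₂ω₂e^{iθ₂}+r₃ω₃e^{iθ₃}=r₄ω₄e^{iθ₄}.
Eliminating the other unknown: ω₄ = r₂ω₂ sin(θ₂−θ₃) / [r₄ sin(θ₄−θ₃)].
Numerator sine = +0.66000; denominator sine = +0.74548.
Result = 0.0161·9.49·(+0.66000) / (0.0251·(+0.74548)) = +5.3893 rad/s; magnitude 5.3893 rad/s.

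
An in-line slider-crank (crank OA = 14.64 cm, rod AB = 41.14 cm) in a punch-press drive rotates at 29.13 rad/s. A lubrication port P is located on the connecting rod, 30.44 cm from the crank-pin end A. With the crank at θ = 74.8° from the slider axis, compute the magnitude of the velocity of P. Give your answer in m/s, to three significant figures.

4.43

ω = 29.13 rad/s.  Crank-pin speed |V_A| = rω = 4.2646 m/s, perpendicular to OA.
Rod angle: sinφ = −(r/L) sinθ ⇒ φ = -20.085°; ω_rod = −rω cosθ/√(L²−r²sin²θ) = -2.8939 rad/s.
V_P = V_A + ω_rod × AP, with AP = 0.3044 m along the rod.
Components: V_Px = −rω sinθ − a·ω_rod·sinφ = -4.4179 m/s;  V_Py = rω cosθ + a·ω_rod·cosφ = +0.29081 m/s.
|V_P| = √(V_Px² + V_Py²) = 4.4275 m/s.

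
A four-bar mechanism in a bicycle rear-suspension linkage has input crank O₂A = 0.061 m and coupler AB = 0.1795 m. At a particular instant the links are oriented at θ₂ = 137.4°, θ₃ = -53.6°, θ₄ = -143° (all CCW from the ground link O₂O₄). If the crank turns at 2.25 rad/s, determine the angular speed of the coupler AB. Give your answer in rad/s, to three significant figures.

0.752

ω₂ = 2.25 rad/s
Differentiating the loop-closure r₂e^{iθ₂}+r₃e^{iθ₃}=r₁+r₄e^{iθ₄} gives r₂ω₂e^{iθ₂}+r₃ω₃e^{iθ₃}=r₄ω₄e^{iθ₄}.
Eliminating the other unknown: ω₃ = r₂ω₂ sin(θ₄−θ₂) / [r₃ sin(θ₃−θ₄)].
Numerator sine = +0.98357; denominator sine = +0.99995.
Result = 0.061·2.25·(+0.98357) / (0.1795·(+0.99995)) = +0.7521 rad/s; magnitude 0.7521 rad/s.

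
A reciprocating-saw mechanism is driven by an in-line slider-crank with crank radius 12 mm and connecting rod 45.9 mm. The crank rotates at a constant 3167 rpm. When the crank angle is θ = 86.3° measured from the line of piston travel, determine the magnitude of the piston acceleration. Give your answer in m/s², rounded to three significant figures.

ω = 2π·3167/60 = 331.6 rad/s
x(θ) = r cosθ + √(L² − r² sin²θ); with ω constant, a = ω²·d²x/dθ².
d²x/dθ² = −r cosθ − r²(cos2θ)/√u − r⁴ sin²2θ/(4u^{3/2}),  u = L² − r² sin²θ = 0.00196341 m².
Substituting r = 0.012 m, L = 0.0459 m, θ = 86.3°: d²x/dθ² = +0.0024474 m.
a = ω²·d²x/dθ² = (331.6)²·(+0.0024474) = +269.19 m/s²;  |a| = 269.19 m/s².

269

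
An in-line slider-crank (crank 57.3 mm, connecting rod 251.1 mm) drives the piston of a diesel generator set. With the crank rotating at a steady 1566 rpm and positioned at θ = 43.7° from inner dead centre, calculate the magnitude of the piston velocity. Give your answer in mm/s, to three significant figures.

7580

ω = 2π·1566/60 = 164 rad/s
For an in-line slider-crank, x = r cosθ + √(L² − r² sin²θ), so v = −rω sinθ·[1 + r cosθ/√(L² − r² sin²θ)].
With r = 0.0573 m, L = 0.2511 m, θ = 43.7°: √(L² − r² sin²θ) = 0.24796 m.
v = −0.0573·164·0.69088·[1 + 0.0573·0.72297/0.24796] = -7.5766 m/s.
|v| = 7.5766 m/s = 7576.6 mm/s.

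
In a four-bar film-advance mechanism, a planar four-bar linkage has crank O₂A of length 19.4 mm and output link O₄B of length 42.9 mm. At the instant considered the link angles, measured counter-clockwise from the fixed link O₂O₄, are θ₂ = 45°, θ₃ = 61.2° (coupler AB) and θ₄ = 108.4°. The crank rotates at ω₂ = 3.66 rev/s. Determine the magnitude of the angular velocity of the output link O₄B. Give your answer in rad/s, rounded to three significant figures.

ω₂ = 23 rad/s (from 3.66 rev/s).
Differentiating the loop-closure r₂e^{iθ₂}+r₃e^{iθ₃}=r₁+r₄e^{iθ₄} gives r₂ω₂e^{iθ₂}+r₃ω₃e^{iθ₃}=r₄ω₄e^{iθ₄}.
Eliminating the other unknown: ω₄ = r₂ω₂ sin(θ₂−θ₃) / [r₄ sin(θ₄−θ₃)].
Numerator sine = -0.27899; denominator sine = +0.73373.
Result = 0.0194·23·(-0.27899) / (0.0429·(+0.73373)) = -3.9542 rad/s; magnitude 3.9542 rad/s.

3.95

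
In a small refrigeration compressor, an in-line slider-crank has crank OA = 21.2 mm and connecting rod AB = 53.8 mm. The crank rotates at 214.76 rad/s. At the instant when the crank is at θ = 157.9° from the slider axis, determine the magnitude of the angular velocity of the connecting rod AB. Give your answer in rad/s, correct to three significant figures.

79.3

ω = 214.8 rad/s
The rod makes angle φ with the slider axis where L sinφ = r sinθ; differentiating, L cosφ·φ̇ = r ω cosθ.
L cosφ = √(L² − r² sin²θ) = 0.053205 m.
|ω_rod| = r ω |cosθ| / √(L² − r² sin²θ) = 0.0212·214.8·0.92653/0.053205 = 79.285 rad/s.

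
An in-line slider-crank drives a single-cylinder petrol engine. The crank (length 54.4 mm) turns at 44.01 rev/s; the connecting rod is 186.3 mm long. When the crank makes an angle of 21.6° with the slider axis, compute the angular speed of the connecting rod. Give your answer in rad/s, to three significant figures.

75.5

ω = 276.5 rad/s (converted from 44.01 rev/s).
The rod makes angle φ with the slider axis where L sinφ = r sinθ; differentiating, L cosφ·φ̇ = r ω cosθ.
L cosφ = √(L² − r² sin²θ) = 0.18522 m.
|ω_rod| = r ω |cosθ| / √(L² − r² sin²θ) = 0.0544·276.5·0.92978/0.18522 = 75.513 rad/s.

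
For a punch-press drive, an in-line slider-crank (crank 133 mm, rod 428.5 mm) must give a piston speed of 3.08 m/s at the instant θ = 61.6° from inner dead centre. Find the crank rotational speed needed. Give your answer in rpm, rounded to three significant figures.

218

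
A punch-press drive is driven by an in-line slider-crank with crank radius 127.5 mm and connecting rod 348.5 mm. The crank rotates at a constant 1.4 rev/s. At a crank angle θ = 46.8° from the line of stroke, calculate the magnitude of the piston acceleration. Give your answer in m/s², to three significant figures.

ω = 2π·1.4 = 8.796 rad/s
x(θ) = r cosθ + √(L² − r² sin²θ); with ω constant, a = ω²·d²x/dθ².
d²x/dθ² = −r cosθ − r²(cos2θ)/√u − r⁴ sin²2θ/(4u^{3/2}),  u = L² − r² sin²θ = 0.112814 m².
Substituting r = 0.1275 m, L = 0.3485 m, θ = 46.8°: d²x/dθ² = -0.085977 m.
a = ω²·d²x/dθ² = (8.796)²·(-0.085977) = -6.6527 m/s²;  |a| = 6.6527 m/s².

6.65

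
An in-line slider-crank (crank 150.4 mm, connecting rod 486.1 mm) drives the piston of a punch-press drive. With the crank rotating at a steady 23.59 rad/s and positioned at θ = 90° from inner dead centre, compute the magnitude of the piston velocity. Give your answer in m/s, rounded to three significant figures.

3.55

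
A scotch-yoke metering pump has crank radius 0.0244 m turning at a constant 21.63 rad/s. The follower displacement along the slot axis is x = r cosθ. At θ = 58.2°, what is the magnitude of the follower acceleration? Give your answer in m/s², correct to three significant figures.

6.02

ω = 21.63 rad/s
x = r cosθ ⇒ ẍ = −rω² cosθ (ω constant).
|a| = rω²|cosθ| = 0.0244·(21.63)²·|cos 58.2°| = 6.0156 m/s².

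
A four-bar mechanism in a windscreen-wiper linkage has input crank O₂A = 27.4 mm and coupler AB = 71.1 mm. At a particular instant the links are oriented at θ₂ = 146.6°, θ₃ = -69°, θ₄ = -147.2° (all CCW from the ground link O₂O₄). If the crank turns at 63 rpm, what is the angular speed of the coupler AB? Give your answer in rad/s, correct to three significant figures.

2.38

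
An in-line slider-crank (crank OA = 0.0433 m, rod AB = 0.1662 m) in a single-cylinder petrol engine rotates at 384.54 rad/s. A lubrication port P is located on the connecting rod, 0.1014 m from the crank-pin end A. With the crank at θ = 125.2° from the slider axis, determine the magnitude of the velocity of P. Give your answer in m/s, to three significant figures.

ω = 384.5 rad/s.  Crank-pin speed |V_A| = rω = 16.651 m/s, perpendicular to OA.
Rod angle: sinφ = −(r/L) sinθ ⇒ φ = -12.292°; ω_rod = −rω cosθ/√(L²−r²sin²θ) = +59.104 rad/s.
V_P = V_A + ω_rod × AP, with AP = 0.1014 m along the rod.
Components: V_Px = −rω sinθ − a·ω_rod·sinφ = -12.33 m/s;  V_Py = rω cosθ + a·ω_rod·cosφ = -3.7422 m/s.
|V_P| = √(V_Px² + V_Py²) = 12.885 m/s.

12.9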